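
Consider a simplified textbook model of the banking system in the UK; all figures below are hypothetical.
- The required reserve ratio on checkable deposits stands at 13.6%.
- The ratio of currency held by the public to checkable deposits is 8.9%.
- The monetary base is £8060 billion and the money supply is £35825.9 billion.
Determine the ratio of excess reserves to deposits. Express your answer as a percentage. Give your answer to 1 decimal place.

2.0%

Using m = M/MB = 35825.9/8060 ≈ 4.444901. Since m = (1 + c)/(c + rr + e), the denominator satisfies c + rr + e = (1 + c)/m = (1 + 0.089) / 4.444901 ≈ 0.245000.
With c = 0.089 and rr = 0.136, the ratio of excess reserves to deposits is 0.245000 − 0.089 − 0.136 = 0.02.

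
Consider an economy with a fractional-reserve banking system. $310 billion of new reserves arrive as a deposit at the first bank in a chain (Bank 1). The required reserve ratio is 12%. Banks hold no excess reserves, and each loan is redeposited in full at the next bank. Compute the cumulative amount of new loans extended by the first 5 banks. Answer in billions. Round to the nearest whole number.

Bank i lends (1 − rr)^i of the original deposit: Bank 1 lends 310·0.8800 = 272.8000, Bank 2 lends 310·0.8800² = 240.0640, and so on.
Summing a geometric series: total = 310·[0.8800·(1 − 0.8800^5) / (1 − 0.8800)] ≈ 1073.6228 billion.

$1074 billion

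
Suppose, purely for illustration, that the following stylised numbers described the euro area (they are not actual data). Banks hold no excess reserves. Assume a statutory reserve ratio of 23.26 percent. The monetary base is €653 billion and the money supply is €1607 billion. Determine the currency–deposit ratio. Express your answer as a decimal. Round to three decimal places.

0.293

Using m = M/MB = 1607/653 ≈ 2.460949. From m = (1 + c)/(c + rr + e), rearranging gives 1 + c = m·(c + rr + e), so c·(1 − m) = m·(rr + e) − 1.
Hence c = [m·(rr + e) − 1]/(1 − m) = [2.460949 × (0.2326 + 0) − 1] / (1 − 2.460949) ≈ 0.292675.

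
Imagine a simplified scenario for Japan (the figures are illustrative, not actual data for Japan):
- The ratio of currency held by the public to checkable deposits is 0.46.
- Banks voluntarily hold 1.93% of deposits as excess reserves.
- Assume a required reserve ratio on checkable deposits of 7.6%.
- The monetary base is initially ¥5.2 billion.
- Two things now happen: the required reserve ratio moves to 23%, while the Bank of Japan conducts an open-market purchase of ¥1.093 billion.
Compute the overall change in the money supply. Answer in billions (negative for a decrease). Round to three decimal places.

Before: m₁ = (1 + 0.46) / (0.076 + 0.0193 + 0.46) ≈ 2.62921, MB₁ = 5.2, so M₁ = 2.62921 × 5.2 ≈ 13.6719 billion.
After: m₂ = (1 + 0.46) / (0.23 + 0.0193 + 0.46) ≈ 2.05837, MB₂ = 5.2 + 1.093 = 6.293, so M₂ = 2.05837 × 6.293 ≈ 12.9533 billion.
ΔM = M₂ − M₁ = 12.9533 − 13.6719 = -0.7186 billion.

-0.719 billion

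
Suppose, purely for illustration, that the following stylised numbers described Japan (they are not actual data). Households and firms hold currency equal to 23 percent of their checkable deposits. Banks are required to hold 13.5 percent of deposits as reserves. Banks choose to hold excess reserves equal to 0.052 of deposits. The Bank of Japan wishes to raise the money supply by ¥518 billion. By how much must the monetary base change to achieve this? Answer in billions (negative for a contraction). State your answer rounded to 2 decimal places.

The money multiplier is m = (1 + c) / (rr + e + c) = (1 + 0.23) / (0.135 + 0.052 + 0.23) ≈ 2.949640.
ΔMB = ΔM / m = (+518) / 2.949640 ≈ 175.6147 billion.

¥175.61 billion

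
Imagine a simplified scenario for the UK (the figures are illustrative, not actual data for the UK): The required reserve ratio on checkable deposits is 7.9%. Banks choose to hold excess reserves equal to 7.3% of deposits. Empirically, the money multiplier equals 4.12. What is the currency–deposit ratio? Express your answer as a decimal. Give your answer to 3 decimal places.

Using m = 4.12. From m = (1 + c)/(c + rr + e), rearranging gives 1 + c = m·(c + rr + e), so c·(1 − m) = m·(rr + e) − 1.
Hence c = [m·(rr + e) − 1]/(1 − m) = [4.12 × (0.079 + 0.073) − 1] / (1 − 4.12) ≈ 0.119795.

0.120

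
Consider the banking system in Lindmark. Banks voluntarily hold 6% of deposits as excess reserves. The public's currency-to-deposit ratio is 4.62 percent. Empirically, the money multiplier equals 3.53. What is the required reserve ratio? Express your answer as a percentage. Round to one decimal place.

Using m = 3.53. Since m = (1 + c)/(c + rr + e), the denominator satisfies c + rr + e = (1 + c)/m = (1 + 0.0462) / 3.53 ≈ 0.296374.
With c = 0.0462 and e = 0.06, the required reserve ratio is 0.296374 − 0.0462 − 0.06 = 0.190174.

19.0%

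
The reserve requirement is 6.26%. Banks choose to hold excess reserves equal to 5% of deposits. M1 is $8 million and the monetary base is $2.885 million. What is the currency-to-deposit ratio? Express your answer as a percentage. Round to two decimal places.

Using m = M/MB = 8/2.885 ≈ 2.772964. From m = (1 + c)/(c + rr + e), rearranging gives 1 + c = m·(c + rr + e), so c·(1 − m) = m·(rr + e) − 1.
Hence c = [m·(rr + e) − 1]/(1 − m) = [2.772964 × (0.0626 + 0.05) − 1] / (1 − 2.772964) ≈ 0.387918.

38.79%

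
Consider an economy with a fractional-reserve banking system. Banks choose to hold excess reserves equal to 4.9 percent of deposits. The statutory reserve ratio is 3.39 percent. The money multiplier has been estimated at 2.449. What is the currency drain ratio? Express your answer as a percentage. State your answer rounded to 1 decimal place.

Using m = 2.449. From m = (1 + c)/(c + rr + e), rearranging gives 1 + c = m·(c + rr + e), so c·(1 − m) = m·(rr + e) − 1.
Hence c = [m·(rr + e) − 1]/(1 − m) = [2.449 × (0.0339 + 0.049) − 1] / (1 − 2.449) ≈ 0.550019.

55.0%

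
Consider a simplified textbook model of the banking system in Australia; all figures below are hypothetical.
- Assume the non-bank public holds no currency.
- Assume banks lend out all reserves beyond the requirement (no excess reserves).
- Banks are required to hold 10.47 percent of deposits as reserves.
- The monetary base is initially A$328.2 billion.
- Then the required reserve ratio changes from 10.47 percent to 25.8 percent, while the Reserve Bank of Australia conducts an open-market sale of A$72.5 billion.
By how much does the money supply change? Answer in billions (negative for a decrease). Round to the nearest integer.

Before: m₁ = 1 / (0.1047) ≈ 9.5511, MB₁ = 328.2, so M₁ = 9.5511 × 328.2 ≈ 3134.671 billion.
After: m₂ = 1 / (0.258) ≈ 3.8760, MB₂ = 328.2 − 72.5 = 255.7, so M₂ = 3.8760 × 255.7 = 991.0932 billion.
ΔM = M₂ − M₁ = 991.0932 − 3134.671 = -2143.5778 billion.

-2144 billion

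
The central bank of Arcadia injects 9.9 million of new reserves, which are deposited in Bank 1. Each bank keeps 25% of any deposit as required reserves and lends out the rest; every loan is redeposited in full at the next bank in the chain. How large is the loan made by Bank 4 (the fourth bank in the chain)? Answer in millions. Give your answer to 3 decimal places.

3.132 million

Each bank lends a fraction (1 − rr) = 0.7500 of the deposit it receives, so Bank 4 receives 9.9·0.7500^3 and lends 9.9·0.7500^4 ≈ 3.1324 million.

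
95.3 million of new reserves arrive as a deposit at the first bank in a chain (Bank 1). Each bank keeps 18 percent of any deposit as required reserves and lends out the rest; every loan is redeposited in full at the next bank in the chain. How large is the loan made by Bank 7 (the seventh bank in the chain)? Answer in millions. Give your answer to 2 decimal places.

Each bank lends a fraction (1 − rr) = 0.8200 of the deposit it receives, so Bank 7 receives 95.3·0.8200^6 and lends 95.3·0.8200^7 ≈ 23.7569 million.

23.76 million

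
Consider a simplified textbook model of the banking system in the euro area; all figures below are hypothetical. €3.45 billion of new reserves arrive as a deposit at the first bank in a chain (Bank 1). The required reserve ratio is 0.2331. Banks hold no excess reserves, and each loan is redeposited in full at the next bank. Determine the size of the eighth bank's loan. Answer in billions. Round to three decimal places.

Each bank lends a fraction (1 − rr) = 0.7669 of the deposit it receives, so Bank 8 receives 3.45·0.7669^7 and lends 3.45·0.7669^8 ≈ 0.4128 billion.

€0.413 billion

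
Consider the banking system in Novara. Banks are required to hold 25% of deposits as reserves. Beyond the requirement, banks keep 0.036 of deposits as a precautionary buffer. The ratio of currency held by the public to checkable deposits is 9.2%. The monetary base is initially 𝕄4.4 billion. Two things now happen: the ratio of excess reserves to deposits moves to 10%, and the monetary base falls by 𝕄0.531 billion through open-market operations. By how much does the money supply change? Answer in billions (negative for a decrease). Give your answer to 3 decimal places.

Before: m₁ = (1 + 0.092) / (0.25 + 0.036 + 0.092) ≈ 2.88889, MB₁ = 4.4, so M₁ = 2.88889 × 4.4 ≈ 12.7111 billion.
After: m₂ = (1 + 0.092) / (0.25 + 0.1 + 0.092) ≈ 2.47059, MB₂ = 4.4 − 0.531 = 3.869, so M₂ = 2.47059 × 3.869 ≈ 9.5587 billion.
ΔM = M₂ − M₁ = 9.5587 − 12.7111 = -3.1524 billion.

-3.152 billion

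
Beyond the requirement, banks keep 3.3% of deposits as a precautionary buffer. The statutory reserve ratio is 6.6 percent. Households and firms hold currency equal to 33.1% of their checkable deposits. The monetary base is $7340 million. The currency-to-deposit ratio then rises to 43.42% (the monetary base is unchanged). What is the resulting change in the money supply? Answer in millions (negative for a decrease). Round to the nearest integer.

-2977 million

Initially m₁ = (1 + 0.331) / (0.066 + 0.033 + 0.331) ≈ 3.09535, so M₁ = 3.09535 × 7340 = 22719.869 million.
After the change m₂ = (1 + 0.4342) / (0.066 + 0.033 + 0.4342) ≈ 2.68980, so M₂ = 2.68980 × 7340 = 19743.132 million.
ΔM = M₂ − M₁ = 19743.132 − 22719.869 = -2976.737 million.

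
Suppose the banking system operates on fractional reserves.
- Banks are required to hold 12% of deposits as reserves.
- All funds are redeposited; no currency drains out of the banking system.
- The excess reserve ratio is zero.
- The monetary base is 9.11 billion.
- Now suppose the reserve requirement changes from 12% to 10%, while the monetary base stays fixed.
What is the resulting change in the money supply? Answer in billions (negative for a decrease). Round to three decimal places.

15.183 billion

Initially m₁ = 1 / (0.12) ≈ 8.33333, so M₁ = 8.33333 × 9.11 ≈ 75.9166 billion.
After the change m₂ = 1 / (0.1) = 10, so M₂ = 10 × 9.11 = 91.1 billion.
ΔM = M₂ − M₁ = 91.1 − 75.9166 = 15.1834 billion.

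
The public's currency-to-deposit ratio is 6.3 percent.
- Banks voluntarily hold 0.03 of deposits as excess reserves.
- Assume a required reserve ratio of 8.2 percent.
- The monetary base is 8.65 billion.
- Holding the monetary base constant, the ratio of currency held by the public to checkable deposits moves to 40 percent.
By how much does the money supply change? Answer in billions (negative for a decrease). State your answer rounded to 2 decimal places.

-28.89 billion

Initially m₁ = (1 + 0.063) / (0.082 + 0.03 + 0.063) ≈ 6.0743, so M₁ = 6.0743 × 8.65 ≈ 52.5427 billion.
After the change m₂ = (1 + 0.4) / (0.082 + 0.03 + 0.4) ≈ 2.7344, so M₂ = 2.7344 × 8.65 ≈ 23.6526 billion.
ΔM = M₂ − M₁ = 23.6526 − 52.5427 = -28.8901 billion.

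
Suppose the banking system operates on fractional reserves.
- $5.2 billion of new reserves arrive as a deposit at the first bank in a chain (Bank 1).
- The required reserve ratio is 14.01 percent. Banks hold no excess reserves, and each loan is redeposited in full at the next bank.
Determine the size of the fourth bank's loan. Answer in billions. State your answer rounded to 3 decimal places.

Each bank lends a fraction (1 − rr) = 0.8599 of the deposit it receives, so Bank 4 receives 5.2·0.8599^3 and lends 5.2·0.8599^4 ≈ 2.8431 billion.

$2.843 billion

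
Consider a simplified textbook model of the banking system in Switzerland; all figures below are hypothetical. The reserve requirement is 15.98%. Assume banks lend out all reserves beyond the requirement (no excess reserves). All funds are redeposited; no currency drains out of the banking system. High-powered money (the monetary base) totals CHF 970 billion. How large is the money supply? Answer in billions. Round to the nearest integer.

CHF 6070 billion

With no currency drain or excess reserves, the money multiplier is m = 1/rr = 1/0.1598 ≈ 6.2578.
Money supply M = m × MB = 6.2578 × 970 = 6070.066 billion.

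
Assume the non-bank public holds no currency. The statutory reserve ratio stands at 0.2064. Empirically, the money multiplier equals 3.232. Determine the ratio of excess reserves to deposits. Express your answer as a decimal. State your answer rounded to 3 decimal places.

Using m = 3.232. Since m = (1 + c)/(c + rr + e), the denominator satisfies c + rr + e = (1 + c)/m = (1 + 0) / 3.232 ≈ 0.309406.
With c = 0 and rr = 0.2064, the ratio of excess reserves to deposits is 0.309406 − 0 − 0.2064 = 0.103006.

0.103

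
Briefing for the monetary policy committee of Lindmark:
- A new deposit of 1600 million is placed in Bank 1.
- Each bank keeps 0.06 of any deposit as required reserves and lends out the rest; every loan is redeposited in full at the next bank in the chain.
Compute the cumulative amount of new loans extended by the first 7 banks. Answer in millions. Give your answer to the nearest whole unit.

Bank i lends (1 − rr)^i of the original deposit: Bank 1 lends 1600·0.9400 = 1504.0000, Bank 2 lends 1600·0.9400² = 1413.7600, and so on.
Summing a geometric series: total = 1600·[0.9400·(1 − 0.9400^7) / (1 − 0.9400)] ≈ 8811.4950 million.

8811 million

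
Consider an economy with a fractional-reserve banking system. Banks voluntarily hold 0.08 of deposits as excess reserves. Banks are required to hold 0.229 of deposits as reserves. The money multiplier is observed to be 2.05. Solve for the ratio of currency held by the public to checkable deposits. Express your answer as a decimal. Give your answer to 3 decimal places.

0.349

Using m = 2.05. From m = (1 + c)/(c + rr + e), rearranging gives 1 + c = m·(c + rr + e), so c·(1 − m) = m·(rr + e) − 1.
Hence c = [m·(rr + e) − 1]/(1 − m) = [2.05 × (0.229 + 0.08) − 1] / (1 − 2.05) ≈ 0.349095.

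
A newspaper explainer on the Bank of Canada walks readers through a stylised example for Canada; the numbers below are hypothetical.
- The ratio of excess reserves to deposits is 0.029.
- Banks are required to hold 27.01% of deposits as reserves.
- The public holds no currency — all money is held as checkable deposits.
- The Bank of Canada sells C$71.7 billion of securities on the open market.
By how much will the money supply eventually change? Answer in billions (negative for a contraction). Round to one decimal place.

-239.7 billion

The money multiplier is m = 1 / (rr + e) = 1 / (0.2701 + 0.029) ≈ 3.3434.
The sale removes 71.7 billion of base, so ΔM = m × ΔMB = 3.3434 × (−71.7) ≈ -239.7218 billion.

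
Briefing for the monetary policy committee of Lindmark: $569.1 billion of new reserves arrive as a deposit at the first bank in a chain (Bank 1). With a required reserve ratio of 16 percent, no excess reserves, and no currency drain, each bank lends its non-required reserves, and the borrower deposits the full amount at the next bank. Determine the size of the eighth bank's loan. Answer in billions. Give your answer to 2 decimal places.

$141.07 billion

Each bank lends a fraction (1 − rr) = 0.8400 of the deposit it receives, so Bank 8 receives 569.1·0.8400^7 and lends 569.1·0.8400^8 ≈ 141.0662 billion.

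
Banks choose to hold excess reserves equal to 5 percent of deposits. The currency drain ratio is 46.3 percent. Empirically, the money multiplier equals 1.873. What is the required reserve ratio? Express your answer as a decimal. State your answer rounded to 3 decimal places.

Using m = 1.873. Since m = (1 + c)/(c + rr + e), the denominator satisfies c + rr + e = (1 + c)/m = (1 + 0.463) / 1.873 ≈ 0.781100.
With c = 0.463 and e = 0.05, the required reserve ratio is 0.781100 − 0.463 − 0.05 = 0.2681.

0.268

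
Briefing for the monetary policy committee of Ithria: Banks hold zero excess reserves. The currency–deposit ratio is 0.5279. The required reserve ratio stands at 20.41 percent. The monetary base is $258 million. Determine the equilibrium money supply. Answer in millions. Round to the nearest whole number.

$539 million

The money multiplier is m = (1 + c) / (rr + c) = (1 + 0.5279) / (0.2041 + 0.5279) ≈ 2.0873.
So M = m × MB = 2.0873 × 258 = 538.5234 million.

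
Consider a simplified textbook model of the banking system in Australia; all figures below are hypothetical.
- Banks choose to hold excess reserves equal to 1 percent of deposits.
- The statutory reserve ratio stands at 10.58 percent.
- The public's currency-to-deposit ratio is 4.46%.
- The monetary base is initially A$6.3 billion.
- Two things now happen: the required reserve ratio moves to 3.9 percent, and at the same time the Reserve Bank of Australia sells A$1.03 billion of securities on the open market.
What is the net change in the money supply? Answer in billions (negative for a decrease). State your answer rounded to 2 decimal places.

A$17.79 billion

Before: m₁ = (1 + 0.0446) / (0.1058 + 0.01 + 0.0446) ≈ 6.5125, MB₁ = 6.3, so M₁ = 6.5125 × 6.3 ≈ 41.0288 billion.
After: m₂ = (1 + 0.0446) / (0.039 + 0.01 + 0.0446) ≈ 11.1603, MB₂ = 6.3 − 1.03 = 5.27, so M₂ = 11.1603 × 5.27 ≈ 58.8148 billion.
ΔM = M₂ − M₁ = 58.8148 − 41.0288 = 17.786 billion.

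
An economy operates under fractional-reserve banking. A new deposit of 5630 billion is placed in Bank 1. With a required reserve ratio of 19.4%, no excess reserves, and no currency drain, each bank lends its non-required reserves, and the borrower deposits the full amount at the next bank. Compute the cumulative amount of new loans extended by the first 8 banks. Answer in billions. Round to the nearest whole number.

19225 billion

Bank i lends (1 − rr)^i of the original deposit: Bank 1 lends 5630·0.8060 = 4537.7800, Bank 2 lends 5630·0.8060² ≈ 3657.4507, and so on.
Summing a geometric series: total = 5630·[0.8060·(1 − 0.8060^8) / (1 − 0.8060)] ≈ 19224.5919 billion.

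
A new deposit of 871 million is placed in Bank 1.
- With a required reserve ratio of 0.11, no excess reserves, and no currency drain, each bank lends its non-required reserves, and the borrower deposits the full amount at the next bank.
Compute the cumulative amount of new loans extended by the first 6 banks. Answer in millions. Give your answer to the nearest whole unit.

Bank i lends (1 − rr)^i of the original deposit: Bank 1 lends 871·0.8900 = 775.1900, Bank 2 lends 871·0.8900² = 689.9191, and so on.
Summing a geometric series: total = 871·[0.8900·(1 − 0.8900^6) / (1 − 0.8900)] ≈ 3544.8643 million.

3545 million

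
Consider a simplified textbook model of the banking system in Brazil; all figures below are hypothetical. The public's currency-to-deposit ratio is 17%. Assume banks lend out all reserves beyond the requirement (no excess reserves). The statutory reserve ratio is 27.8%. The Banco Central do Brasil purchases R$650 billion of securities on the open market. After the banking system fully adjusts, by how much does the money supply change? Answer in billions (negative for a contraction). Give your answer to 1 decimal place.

R$1697.5 billion

The money multiplier is m = (1 + c) / (rr + c) = (1 + 0.17) / (0.278 + 0.17) ≈ 2.61161.
The purchase adds 650 billion of base, so ΔM = m × ΔMB = 2.61161 × (+650) = 1697.5465 billion.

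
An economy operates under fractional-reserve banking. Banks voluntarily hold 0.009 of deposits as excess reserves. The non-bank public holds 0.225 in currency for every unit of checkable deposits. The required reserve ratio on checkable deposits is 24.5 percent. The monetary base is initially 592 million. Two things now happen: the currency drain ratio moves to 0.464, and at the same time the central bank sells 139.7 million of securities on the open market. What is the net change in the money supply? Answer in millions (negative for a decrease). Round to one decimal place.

Before: m₁ = (1 + 0.225) / (0.245 + 0.009 + 0.225) ≈ 2.55741, MB₁ = 592, so M₁ = 2.55741 × 592 ≈ 1513.9867 million.
After: m₂ = (1 + 0.464) / (0.245 + 0.009 + 0.464) ≈ 2.03900, MB₂ = 592 − 139.7 = 452.3, so M₂ = 2.03900 × 452.3 = 922.2397 million.
ΔM = M₂ − M₁ = 922.2397 − 1513.9867 = -591.747 million.

-591.7 million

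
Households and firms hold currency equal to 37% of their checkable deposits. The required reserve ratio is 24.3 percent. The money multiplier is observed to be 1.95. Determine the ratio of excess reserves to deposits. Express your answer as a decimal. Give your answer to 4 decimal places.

Using m = 1.95. Since m = (1 + c)/(c + rr + e), the denominator satisfies c + rr + e = (1 + c)/m = (1 + 0.37) / 1.95 ≈ 0.702564.
With c = 0.37 and rr = 0.243, the ratio of excess reserves to deposits is 0.702564 − 0.37 − 0.243 = 0.089564.

0.0896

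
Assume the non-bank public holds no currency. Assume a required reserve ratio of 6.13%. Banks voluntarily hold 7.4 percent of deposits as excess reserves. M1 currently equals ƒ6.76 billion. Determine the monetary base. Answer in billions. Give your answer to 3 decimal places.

ƒ0.915 billion

The money multiplier is m = 1 / (rr + e) = 1 / (0.0613 + 0.074) ≈ 7.39098.
MB = M / m = 6.76 / 7.39098 ≈ 0.9146 billion.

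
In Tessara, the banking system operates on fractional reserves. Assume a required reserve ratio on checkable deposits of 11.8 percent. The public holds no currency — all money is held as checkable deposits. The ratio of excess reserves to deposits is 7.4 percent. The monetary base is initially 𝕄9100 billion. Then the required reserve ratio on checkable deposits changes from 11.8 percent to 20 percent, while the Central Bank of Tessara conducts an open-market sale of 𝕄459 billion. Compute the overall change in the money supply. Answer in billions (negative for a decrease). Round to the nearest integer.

-15859 billion

Before: m₁ = 1 / (0.118 + 0.074) ≈ 5.20833, MB₁ = 9100, so M₁ = 5.20833 × 9100 = 47395.803 billion.
After: m₂ = 1 / (0.2 + 0.074) ≈ 3.64964, MB₂ = 9100 − 459 = 8641, so M₂ = 3.64964 × 8641 ≈ 31536.5392 billion.
ΔM = M₂ − M₁ = 31536.5392 − 47395.803 = -15859.2638 billion.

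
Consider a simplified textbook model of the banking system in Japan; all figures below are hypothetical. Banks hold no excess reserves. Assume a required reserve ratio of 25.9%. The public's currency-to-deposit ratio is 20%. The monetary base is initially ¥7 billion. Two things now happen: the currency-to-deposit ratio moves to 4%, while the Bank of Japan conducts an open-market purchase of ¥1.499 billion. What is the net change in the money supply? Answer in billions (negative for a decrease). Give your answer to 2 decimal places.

¥11.26 billion

Before: m₁ = (1 + 0.2) / (0.259 + 0.2) ≈ 2.6144, MB₁ = 7, so M₁ = 2.6144 × 7 = 18.3008 billion.
After: m₂ = (1 + 0.04) / (0.259 + 0.04) ≈ 3.4783, MB₂ = 7 + 1.499 = 8.499, so M₂ = 3.4783 × 8.499 ≈ 29.5621 billion.
ΔM = M₂ − M₁ = 29.5621 − 18.3008 = 11.2613 billion.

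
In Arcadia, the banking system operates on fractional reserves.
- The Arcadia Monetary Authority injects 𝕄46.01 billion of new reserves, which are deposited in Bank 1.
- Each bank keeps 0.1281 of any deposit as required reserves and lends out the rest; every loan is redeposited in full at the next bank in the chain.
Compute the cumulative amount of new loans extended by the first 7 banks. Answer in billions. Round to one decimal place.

Bank i lends (1 − rr)^i of the original deposit: Bank 1 lends 46.01·0.8719 ≈ 40.1161, Bank 2 lends 46.01·0.8719² ≈ 34.9772, and so on.
Summing a geometric series: total = 46.01·[0.8719·(1 − 0.8719^7) / (1 − 0.8719)] ≈ 193.2025 billion.

𝕄193.2 billion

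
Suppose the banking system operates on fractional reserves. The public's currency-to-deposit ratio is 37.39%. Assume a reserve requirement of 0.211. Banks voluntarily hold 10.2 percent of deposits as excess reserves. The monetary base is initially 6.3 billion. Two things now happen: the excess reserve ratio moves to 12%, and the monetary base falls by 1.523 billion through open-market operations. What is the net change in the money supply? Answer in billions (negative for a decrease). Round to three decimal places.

-3.290 billion

Before: m₁ = (1 + 0.3739) / (0.211 + 0.102 + 0.3739) ≈ 2.00015, MB₁ = 6.3, so M₁ = 2.00015 × 6.3 ≈ 12.6009 billion.
After: m₂ = (1 + 0.3739) / (0.211 + 0.12 + 0.3739) ≈ 1.94907, MB₂ = 6.3 − 1.523 = 4.777, so M₂ = 1.94907 × 4.777 ≈ 9.3107 billion.
ΔM = M₂ − M₁ = 9.3107 − 12.6009 = -3.2902 billion.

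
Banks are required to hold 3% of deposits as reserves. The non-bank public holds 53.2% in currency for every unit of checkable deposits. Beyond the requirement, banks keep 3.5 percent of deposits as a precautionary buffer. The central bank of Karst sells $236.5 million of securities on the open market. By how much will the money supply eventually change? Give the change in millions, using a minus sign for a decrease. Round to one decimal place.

-606.9 million

The money multiplier is m = (1 + c) / (rr + e + c) = (1 + 0.532) / (0.03 + 0.035 + 0.532) ≈ 2.56616.
The sale removes 236.5 million of base, so ΔM = m × ΔMB = 2.56616 × (−236.5) ≈ -606.8968 million.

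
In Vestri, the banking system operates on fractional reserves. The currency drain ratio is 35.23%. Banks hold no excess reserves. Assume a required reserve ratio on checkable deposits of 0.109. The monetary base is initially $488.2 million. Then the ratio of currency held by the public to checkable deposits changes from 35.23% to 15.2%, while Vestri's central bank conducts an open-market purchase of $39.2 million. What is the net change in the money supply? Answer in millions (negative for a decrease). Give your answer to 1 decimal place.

Before: m₁ = (1 + 0.3523) / (0.109 + 0.3523) ≈ 2.93150, MB₁ = 488.2, so M₁ = 2.93150 × 488.2 = 1431.1583 million.
After: m₂ = (1 + 0.152) / (0.109 + 0.152) ≈ 4.41379, MB₂ = 488.2 + 39.2 = 527.4, so M₂ = 4.41379 × 527.4 ≈ 2327.8328 million.
ΔM = M₂ − M₁ = 2327.8328 − 1431.1583 = 896.6745 million.

$896.7 million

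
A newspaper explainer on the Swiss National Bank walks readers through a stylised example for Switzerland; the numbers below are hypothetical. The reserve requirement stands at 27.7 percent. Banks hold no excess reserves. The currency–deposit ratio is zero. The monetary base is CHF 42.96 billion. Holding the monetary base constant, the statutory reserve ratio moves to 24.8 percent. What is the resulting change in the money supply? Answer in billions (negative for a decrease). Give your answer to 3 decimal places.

CHF 18.136 billion

Initially m₁ = 1 / (0.277) ≈ 3.610108, so M₁ = 3.610108 × 42.96 ≈ 155.0902 billion.
After the change m₂ = 1 / (0.248) ≈ 4.032258, so M₂ = 4.032258 × 42.96 ≈ 173.2258 billion.
ΔM = M₂ − M₁ = 173.2258 − 155.0902 = 18.1356 billion.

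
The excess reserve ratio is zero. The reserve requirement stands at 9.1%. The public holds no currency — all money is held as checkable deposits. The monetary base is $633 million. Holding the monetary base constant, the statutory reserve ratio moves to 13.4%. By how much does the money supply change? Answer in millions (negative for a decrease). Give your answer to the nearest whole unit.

-2232 million

Initially m₁ = 1 / (0.091) ≈ 10.9890, so M₁ = 10.9890 × 633 = 6956.037 million.
After the change m₂ = 1 / (0.134) ≈ 7.4627, so M₂ = 7.4627 × 633 = 4723.8891 million.
ΔM = M₂ − M₁ = 4723.8891 − 6956.037 = -2232.1479 million.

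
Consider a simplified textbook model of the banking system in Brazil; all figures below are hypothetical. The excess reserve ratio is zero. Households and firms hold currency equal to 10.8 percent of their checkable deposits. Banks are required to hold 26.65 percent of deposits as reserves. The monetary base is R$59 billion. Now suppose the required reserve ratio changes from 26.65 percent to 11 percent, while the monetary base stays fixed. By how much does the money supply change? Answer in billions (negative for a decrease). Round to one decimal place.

Initially m₁ = (1 + 0.108) / (0.2665 + 0.108) ≈ 2.9586, so M₁ = 2.9586 × 59 = 174.5574 billion.
After the change m₂ = (1 + 0.108) / (0.11 + 0.108) ≈ 5.0826, so M₂ = 5.0826 × 59 = 299.8734 billion.
ΔM = M₂ − M₁ = 299.8734 − 174.5574 = 125.316 billion.

R$125.3 billion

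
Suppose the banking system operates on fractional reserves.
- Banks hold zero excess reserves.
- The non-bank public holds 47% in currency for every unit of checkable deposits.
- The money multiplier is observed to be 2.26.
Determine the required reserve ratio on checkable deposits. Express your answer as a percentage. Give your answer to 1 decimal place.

Using m = 2.26. Since m = (1 + c)/(c + rr + e), the denominator satisfies c + rr + e = (1 + c)/m = (1 + 0.47) / 2.26 ≈ 0.650442.
With c = 0.47 and e = 0, the required reserve ratio on checkable deposits is 0.650442 − 0.47 − 0 = 0.180442.

18.0%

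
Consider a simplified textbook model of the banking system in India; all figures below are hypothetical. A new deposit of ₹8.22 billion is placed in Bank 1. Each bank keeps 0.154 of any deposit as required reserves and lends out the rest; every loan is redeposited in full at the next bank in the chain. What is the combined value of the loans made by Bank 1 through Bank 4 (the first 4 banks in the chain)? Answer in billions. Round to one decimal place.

Bank i lends (1 − rr)^i of the original deposit: Bank 1 lends 8.22·0.8460 ≈ 6.9541, Bank 2 lends 8.22·0.8460² ≈ 5.8832, and so on.
Summing a geometric series: total = 8.22·[0.8460·(1 − 0.8460^4) / (1 − 0.8460)] ≈ 22.0252 billion.

₹22.0 billion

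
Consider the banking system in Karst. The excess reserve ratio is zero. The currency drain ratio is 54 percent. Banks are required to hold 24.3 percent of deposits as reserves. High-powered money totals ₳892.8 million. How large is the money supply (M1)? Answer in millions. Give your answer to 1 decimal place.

₳1756.0 million

The money multiplier is m = (1 + c) / (rr + c) = (1 + 0.54) / (0.243 + 0.54) ≈ 1.96679.
So M = m × MB = 1.96679 × 892.8 ≈ 1755.9501 million.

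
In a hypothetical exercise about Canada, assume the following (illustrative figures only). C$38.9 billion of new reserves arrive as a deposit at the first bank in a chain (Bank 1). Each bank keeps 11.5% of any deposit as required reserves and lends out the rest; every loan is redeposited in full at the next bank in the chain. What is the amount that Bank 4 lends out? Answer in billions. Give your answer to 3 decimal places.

C$23.863 billion

Each bank lends a fraction (1 − rr) = 0.8850 of the deposit it receives, so Bank 4 receives 38.9·0.8850^3 and lends 38.9·0.8850^4 ≈ 23.8629 billion.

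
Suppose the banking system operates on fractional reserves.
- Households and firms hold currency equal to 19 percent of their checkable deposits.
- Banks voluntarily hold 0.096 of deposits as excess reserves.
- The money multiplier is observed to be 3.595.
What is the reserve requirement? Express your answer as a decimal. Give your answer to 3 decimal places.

0.045

Using m = 3.595. Since m = (1 + c)/(c + rr + e), the denominator satisfies c + rr + e = (1 + c)/m = (1 + 0.19) / 3.595 ≈ 0.331015.
With c = 0.19 and e = 0.096, the reserve requirement is 0.331015 − 0.19 − 0.096 = 0.045015.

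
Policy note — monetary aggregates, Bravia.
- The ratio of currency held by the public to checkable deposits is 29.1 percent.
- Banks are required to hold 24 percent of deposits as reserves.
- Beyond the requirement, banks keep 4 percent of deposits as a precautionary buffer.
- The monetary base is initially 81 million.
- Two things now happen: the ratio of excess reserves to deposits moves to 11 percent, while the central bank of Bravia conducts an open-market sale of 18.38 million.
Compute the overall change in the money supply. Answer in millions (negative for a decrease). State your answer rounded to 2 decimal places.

Before: m₁ = (1 + 0.291) / (0.24 + 0.04 + 0.291) ≈ 2.26095, MB₁ = 81, so M₁ = 2.26095 × 81 ≈ 183.1369 million.
After: m₂ = (1 + 0.291) / (0.24 + 0.11 + 0.291) ≈ 2.01404, MB₂ = 81 − 18.38 = 62.62, so M₂ = 2.01404 × 62.62 ≈ 126.1192 million.
ΔM = M₂ − M₁ = 126.1192 − 183.1369 = -57.0177 million.

-57.02 million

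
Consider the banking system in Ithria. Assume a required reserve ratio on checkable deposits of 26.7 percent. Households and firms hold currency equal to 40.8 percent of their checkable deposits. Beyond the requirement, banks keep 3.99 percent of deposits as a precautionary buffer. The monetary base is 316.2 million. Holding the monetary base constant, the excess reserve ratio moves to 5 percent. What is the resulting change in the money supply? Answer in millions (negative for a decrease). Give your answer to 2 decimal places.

Initially m₁ = (1 + 0.408) / (0.267 + 0.0399 + 0.408) ≈ 1.969506, so M₁ = 1.969506 × 316.2 ≈ 622.7578 million.
After the change m₂ = (1 + 0.408) / (0.267 + 0.05 + 0.408) ≈ 1.942069, so M₂ = 1.942069 × 316.2 ≈ 614.0822 million.
ΔM = M₂ − M₁ = 614.0822 − 622.7578 = -8.6756 million.

-8.68 million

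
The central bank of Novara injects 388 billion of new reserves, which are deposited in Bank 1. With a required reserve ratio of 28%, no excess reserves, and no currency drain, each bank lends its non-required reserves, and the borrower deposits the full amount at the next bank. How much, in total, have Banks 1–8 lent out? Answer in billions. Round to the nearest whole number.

Bank i lends (1 − rr)^i of the original deposit: Bank 1 lends 388·0.7200 = 279.3600, Bank 2 lends 388·0.7200² = 201.1392, and so on.
Summing a geometric series: total = 388·[0.7200·(1 − 0.7200^8) / (1 − 0.7200)] ≈ 925.6589 billion.

926 billion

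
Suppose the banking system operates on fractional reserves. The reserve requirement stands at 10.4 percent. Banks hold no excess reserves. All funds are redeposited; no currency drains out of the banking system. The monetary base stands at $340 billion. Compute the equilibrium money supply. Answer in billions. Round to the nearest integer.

$3269 billion

With no currency drain or excess reserves, the money multiplier is m = 1/rr = 1/0.104 ≈ 9.6154.
Money supply M = m × MB = 9.6154 × 340 = 3269.236 billion.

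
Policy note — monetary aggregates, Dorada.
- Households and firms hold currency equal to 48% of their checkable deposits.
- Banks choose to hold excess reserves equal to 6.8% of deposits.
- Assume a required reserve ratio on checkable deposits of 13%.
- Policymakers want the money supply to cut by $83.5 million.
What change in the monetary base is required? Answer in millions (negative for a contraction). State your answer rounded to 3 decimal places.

-38.252 million

The money multiplier is m = (1 + c) / (rr + e + c) = (1 + 0.48) / (0.13 + 0.068 + 0.48) ≈ 2.182891.
ΔMB = ΔM / m = (−83.5) / 2.182891 ≈ -38.252 million.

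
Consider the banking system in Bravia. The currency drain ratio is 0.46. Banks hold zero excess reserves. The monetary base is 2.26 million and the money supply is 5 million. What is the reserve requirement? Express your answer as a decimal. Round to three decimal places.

0.200

Using m = M/MB = 5/2.26 ≈ 2.212389. Since m = (1 + c)/(c + rr + e), the denominator satisfies c + rr + e = (1 + c)/m = (1 + 0.46) / 2.212389 ≈ 0.659920.
With c = 0.46 and e = 0, the reserve requirement is 0.659920 − 0.46 − 0 = 0.19992.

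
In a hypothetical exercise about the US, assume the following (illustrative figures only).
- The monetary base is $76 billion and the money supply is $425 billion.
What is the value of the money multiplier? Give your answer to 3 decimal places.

The money multiplier is m = M / MB = 425 / 76 ≈ 5.59211.

5.592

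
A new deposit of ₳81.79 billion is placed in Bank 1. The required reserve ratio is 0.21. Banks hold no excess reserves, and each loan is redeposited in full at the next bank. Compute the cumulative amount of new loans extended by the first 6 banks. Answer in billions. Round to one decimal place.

₳232.9 billion

Bank i lends (1 − rr)^i of the original deposit: Bank 1 lends 81.79·0.7900 = 64.6141, Bank 2 lends 81.79·0.7900² ≈ 51.0451, and so on.
Summing a geometric series: total = 81.79·[0.7900·(1 − 0.7900^6) / (1 − 0.7900)] ≈ 232.8915 billion.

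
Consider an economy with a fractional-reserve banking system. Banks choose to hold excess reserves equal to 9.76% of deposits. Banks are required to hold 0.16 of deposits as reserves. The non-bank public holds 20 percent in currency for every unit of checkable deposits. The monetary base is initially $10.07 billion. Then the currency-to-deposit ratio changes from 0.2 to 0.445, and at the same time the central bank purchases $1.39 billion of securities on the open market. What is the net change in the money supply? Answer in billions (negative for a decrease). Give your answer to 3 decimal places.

-2.838 billion

Before: m₁ = (1 + 0.2) / (0.16 + 0.0976 + 0.2) ≈ 2.622378, MB₁ = 10.07, so M₁ = 2.622378 × 10.07 ≈ 26.4073 billion.
After: m₂ = (1 + 0.445) / (0.16 + 0.0976 + 0.445) ≈ 2.056647, MB₂ = 10.07 + 1.39 = 11.46, so M₂ = 2.056647 × 11.46 ≈ 23.5692 billion.
ΔM = M₂ − M₁ = 23.5692 − 26.4073 = -2.8381 billion.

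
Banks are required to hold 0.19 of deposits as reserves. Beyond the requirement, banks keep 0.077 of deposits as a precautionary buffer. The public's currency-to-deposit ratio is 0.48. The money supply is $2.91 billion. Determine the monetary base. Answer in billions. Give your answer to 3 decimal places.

The money multiplier is m = (1 + c) / (rr + e + c) = (1 + 0.48) / (0.19 + 0.077 + 0.48) ≈ 1.98126.
MB = M / m = 2.91 / 1.98126 ≈ 1.4688 billion.

$1.469 billion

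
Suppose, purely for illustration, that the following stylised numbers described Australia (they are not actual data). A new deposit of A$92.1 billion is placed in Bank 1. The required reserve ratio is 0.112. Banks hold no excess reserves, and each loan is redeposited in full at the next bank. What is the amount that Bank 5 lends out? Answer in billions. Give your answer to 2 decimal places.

A$50.85 billion

Each bank lends a fraction (1 − rr) = 0.8880 of the deposit it receives, so Bank 5 receives 92.1·0.8880^4 and lends 92.1·0.8880^5 ≈ 50.8539 billion.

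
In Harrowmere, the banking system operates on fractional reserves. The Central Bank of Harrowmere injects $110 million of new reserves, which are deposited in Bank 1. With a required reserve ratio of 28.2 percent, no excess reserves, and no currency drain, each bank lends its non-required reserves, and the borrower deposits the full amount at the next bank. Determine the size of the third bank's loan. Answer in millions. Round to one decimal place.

$40.7 million

Each bank lends a fraction (1 − rr) = 0.7180 of the deposit it receives, so Bank 3 receives 110·0.7180^2 and lends 110·0.7180^3 ≈ 40.7161 million.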